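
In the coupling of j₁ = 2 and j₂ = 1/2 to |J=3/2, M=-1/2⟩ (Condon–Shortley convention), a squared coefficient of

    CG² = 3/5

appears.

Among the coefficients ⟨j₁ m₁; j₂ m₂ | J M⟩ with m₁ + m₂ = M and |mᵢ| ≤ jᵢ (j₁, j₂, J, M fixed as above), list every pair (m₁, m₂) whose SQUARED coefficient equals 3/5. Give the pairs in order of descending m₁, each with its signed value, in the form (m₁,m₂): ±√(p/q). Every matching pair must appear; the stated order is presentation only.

(-1,1/2): −√(3/5)

Admissible pairs with m₁+m₂ = M = -1/2: (-1,1/2), (0,-1/2)
  (m₁,m₂)=(0,-1/2): CG² = 2/5, CG = +√(2/5)
  (m₁,m₂)=(-1,1/2): CG² = 3/5, CG = −√(3/5)   ← matches the target
Pairs with CG² = 3/5: (-1,1/2): −√(3/5)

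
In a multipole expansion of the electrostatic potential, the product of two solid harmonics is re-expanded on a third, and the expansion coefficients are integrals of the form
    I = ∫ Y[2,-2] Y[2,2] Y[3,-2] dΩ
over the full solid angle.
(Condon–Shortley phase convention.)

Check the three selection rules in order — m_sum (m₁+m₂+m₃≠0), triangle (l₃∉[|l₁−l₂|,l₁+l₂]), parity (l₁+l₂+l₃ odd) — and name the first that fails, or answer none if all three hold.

azimuthal sum: -2 + 2 − 2 = -2  ✗
0 ≤ 3 ≤ 4 (triangle on l)
L = 2 + 2 + 3 = 7 (odd)

m_sum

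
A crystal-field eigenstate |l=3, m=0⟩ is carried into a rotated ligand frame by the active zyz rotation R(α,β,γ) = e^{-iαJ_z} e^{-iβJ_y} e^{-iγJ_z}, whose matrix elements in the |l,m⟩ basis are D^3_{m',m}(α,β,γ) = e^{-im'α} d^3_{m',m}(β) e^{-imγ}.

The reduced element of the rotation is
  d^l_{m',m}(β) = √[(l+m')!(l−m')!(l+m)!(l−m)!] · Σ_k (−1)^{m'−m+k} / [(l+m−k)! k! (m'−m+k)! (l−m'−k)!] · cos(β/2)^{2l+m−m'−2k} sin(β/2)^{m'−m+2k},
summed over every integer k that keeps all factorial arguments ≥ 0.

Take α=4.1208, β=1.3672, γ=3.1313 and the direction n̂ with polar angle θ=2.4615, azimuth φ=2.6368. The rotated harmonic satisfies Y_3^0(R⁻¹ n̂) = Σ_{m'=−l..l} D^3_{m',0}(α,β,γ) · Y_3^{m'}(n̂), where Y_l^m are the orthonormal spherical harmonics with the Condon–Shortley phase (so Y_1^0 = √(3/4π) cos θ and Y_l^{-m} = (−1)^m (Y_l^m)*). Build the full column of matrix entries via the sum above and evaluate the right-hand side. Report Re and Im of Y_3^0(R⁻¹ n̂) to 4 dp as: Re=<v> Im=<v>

Need the full column D^3_{m',0} for m'=−3..3 at α=4.1208, β=1.3672, γ=3.1313.
cos(β/2)=0.775304, sin(β/2)=0.631588
d^3_{-3,0}: single k=3 term ⇒ +0.525089;  D = +0.514204-0.106362i
d^3_{-2,0}: k∈[2..3] ⇒ +0.789436 -0.523891 = +0.265545;  D = -0.100372+0.245845i
d^3_{-1,0}: k∈[1..3] ⇒ +0.612893 -1.220197 +0.269919 = -0.337385;  D = +0.188153+0.280049i
d^3_{0,0}: k∈[0..3] ⇒ +0.217186 -1.297175 +0.860840 -0.063475 = -0.282624;  D = -0.282624+0.000000i
d^3_{1,0}: k∈[0..2] ⇒ -0.612893 +1.220197 -0.269919 = +0.337385;  D = -0.188153+0.280049i
d^3_{2,0}: k∈[0..1] ⇒ +0.789436 -0.523891 = +0.265545;  D = -0.100372-0.245845i
d^3_{3,0}: single k=0 term ⇒ -0.525089;  D = -0.514204-0.106362i
Y_3^{m'}(θ=2.4615,φ=2.6368) and Σ D·Y over m':
  (+0.5142-0.1064i)·(-0.0059-0.1036i)  (-0.1004+0.2458i)·(-0.1672-0.2660i)  (+0.1882+0.2800i)·(-0.3598-0.1988i)  (-0.2826+0.0000i)·(-0.0066+0.0000i)  (-0.1882+0.2800i)·(+0.3598-0.1988i)  (-0.1004-0.2458i)·(-0.1672+0.2660i)  (-0.5142-0.1064i)·(+0.0059-0.1036i)
Y_3^0(R⁻¹ n̂) = +0.114140+0.000000i

Re=0.1141 Im=0.0000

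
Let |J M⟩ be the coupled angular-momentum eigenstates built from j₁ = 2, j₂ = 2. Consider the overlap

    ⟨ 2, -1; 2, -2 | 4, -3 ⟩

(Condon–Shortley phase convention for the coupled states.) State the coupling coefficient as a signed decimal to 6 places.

+0.707107  (= +√(1/2))

√[9·0!4!4!/9! · 1!3!0!4!1!7!] = √(10368)
  +(−1)^0/∏(0,0,3,0,1,4)! = 1/144  (running 1/144)
⟨..|..⟩ = √(10368)·(1/144) = +0.707107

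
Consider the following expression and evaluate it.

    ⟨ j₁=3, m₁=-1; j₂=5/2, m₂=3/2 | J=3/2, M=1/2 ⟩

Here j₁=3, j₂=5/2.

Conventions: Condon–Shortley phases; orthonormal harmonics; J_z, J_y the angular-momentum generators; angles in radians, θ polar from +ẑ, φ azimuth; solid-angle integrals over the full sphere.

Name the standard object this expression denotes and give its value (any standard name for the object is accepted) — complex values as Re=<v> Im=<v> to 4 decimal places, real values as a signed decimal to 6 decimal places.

Clebsch–Gordan coefficient, −√(7/30) ≈ -0.483046

This is a Clebsch–Gordan (vector-coupling) coefficient.
j₁+j₂−J=4  J+j₁−j₂=2  J−j₁+j₂=1  j₁+j₂+J+1=8
(j₁±m₁, j₂±m₂, J±M) = (2,4,4,1,2,1)
P² = 384/35
sum k=3..4:
  [3] −1/6 = -1/6
  [4] +1/48 = 1/48
S = -7/48
C² = P²·S² = 7/30 ; C = -0.483046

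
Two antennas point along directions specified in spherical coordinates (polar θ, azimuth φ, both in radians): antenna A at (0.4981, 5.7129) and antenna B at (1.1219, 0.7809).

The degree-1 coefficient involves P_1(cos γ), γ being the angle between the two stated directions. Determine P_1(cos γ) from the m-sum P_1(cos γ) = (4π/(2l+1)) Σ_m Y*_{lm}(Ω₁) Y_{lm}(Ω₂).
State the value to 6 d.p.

0.475008

Term-by-term m-sum for l=1 (normalisation 4π/3 = 4.188790):
  m=-1: (0.13894 - 0.08911j) × (0.22109 - 0.21911j) = 0.01119 - 0.05014j  (running Σ = 0.01119 - 0.05014j)
  m=0: (0.42923 + 0.00000j) × (0.21204 + 0.00000j) = 0.09101 + 0.00000j  (running Σ = 0.10221 - 0.05014j)
  m=1: (-0.13894 - 0.08911j) × (-0.22109 - 0.21911j) = 0.01119 + 0.05014j  (running Σ = 0.11340 + 0.00000j)
Total Σ_m = 0.11340 + 0.00000j. Multiply by 4.188790: 0.47501 + 0.00000j. P_1(cos γ) = 0.475008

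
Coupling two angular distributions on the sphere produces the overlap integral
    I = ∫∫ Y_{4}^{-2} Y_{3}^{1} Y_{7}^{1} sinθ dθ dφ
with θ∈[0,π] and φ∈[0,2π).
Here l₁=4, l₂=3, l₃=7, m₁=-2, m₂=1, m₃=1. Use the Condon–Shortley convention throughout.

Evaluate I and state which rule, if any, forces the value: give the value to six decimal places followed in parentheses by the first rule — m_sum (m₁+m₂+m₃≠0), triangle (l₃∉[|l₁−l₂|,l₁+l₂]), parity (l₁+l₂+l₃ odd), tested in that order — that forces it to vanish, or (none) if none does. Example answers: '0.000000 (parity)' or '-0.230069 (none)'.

m-sum 0 ✓  L=14 even ✓  1≤7≤7 ✓
Π(2lᵢ+1) = 9×7×15 = 945
triangle coeff Δ(4,3,7) = 1/45045
Σ_t [0,0]: t=0:+1/20736 = 1/20736
(3j)²=35/1287 [(4 3 7; 0 0 0)], sign=-1
Σ_t [0,0]: t=0:+1/69120 = 1/69120
(3j)²=4/429 [(4 3 7; -2 1 1)], sign=+1
⇒ 4πI² = 4900/20449
I = (-1)√(4900/20449/(4π)) = -0.13808836
No selection rule forces the value: the integral is nonzero (none).

-0.138088 (none)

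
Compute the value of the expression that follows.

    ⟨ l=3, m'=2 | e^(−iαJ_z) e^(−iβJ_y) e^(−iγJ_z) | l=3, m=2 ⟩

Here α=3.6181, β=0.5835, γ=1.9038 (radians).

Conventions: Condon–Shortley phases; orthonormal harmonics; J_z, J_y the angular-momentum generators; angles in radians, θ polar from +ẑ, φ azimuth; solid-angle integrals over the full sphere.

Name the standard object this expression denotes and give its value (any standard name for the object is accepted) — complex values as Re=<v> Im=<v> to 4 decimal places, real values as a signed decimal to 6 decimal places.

Wigner D-matrix element, Re=0.0204 Im=0.4232

This is a Wigner D-matrix element — the rotation-matrix element ⟨l m'| R(α,β,γ) |l m⟩ in the angular-momentum basis.
Split into d^3_{2,2}(β=0.5835) × two z-phases.
Half-angle: c=0.957742, s=0.287629. N=√(120·1·120·1)=120.000000
The bounds max(0,m−m')=0 and min(l+m,l−m')=1 give 2 terms
  k=0: (−1)^0·120.0000/(120)·0.9577^6·0.2876^0 = +0.771776
  k=1: (−1)^1·120.0000/(24)·0.9577^4·0.2876^2 = -0.348040
d^3_{2,2}(0.5835) = +0.771776 -0.348040 = +0.423736
Phases: e^{-i·(2)·3.6181}=+0.579228-0.815165i, e^{-i·(2)·1.9038}=-0.786295+0.617852i ⇒ D=+0.020427+0.423244i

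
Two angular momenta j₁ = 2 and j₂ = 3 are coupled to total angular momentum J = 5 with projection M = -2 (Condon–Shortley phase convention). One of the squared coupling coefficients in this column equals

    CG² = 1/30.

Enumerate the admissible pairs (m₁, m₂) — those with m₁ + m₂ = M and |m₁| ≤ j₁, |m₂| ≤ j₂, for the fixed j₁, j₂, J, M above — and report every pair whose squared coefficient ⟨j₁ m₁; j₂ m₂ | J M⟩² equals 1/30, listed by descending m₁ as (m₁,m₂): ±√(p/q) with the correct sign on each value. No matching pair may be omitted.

(1,-3): +√(1/30)

Admissible pairs with m₁+m₂ = M = -2: (-2,0), (-1,-1), (0,-2), (1,-3)
  (m₁,m₂)=(1,-3): CG² = 1/30, CG = +√(1/30)   ← matches the target
  (m₁,m₂)=(0,-2): CG² = 3/10, CG = +√(3/10)
  (m₁,m₂)=(-1,-1): CG² = 1/2, CG = +√(1/2)
  (m₁,m₂)=(-2,0): CG² = 1/6, CG = +√(1/6)
Pairs with CG² = 1/30: (1,-3): +√(1/30)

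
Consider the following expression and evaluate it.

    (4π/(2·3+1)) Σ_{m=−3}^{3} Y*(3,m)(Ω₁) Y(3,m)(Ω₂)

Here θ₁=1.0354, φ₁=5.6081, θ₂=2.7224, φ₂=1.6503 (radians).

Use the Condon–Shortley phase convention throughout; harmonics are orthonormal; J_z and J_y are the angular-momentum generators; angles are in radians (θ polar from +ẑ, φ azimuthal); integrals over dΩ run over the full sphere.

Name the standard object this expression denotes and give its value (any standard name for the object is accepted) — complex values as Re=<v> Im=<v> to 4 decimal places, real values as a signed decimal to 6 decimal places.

Legendre polynomial (addition theorem), +0.179705

This sum is the spherical-harmonic addition theorem: it equals the Legendre polynomial P_l(cos γ) of the angle γ between the two directions.
Term-by-term m-sum for l=3 (normalisation 4π/7 = 1.795196):
  m=-3: Y*=-0.11652 - 0.23850j  Y=0.00665 + 0.02734j  product 0.00575 - 0.00477j
  m=-2: Y*=0.08440 - 0.37634j  Y=0.15270 - 0.02449j  product 0.00367 - 0.05953j
  m=-1: Y*=0.06541 - 0.05236j  Y=-0.03313 - 0.41589j  product -0.02394 - 0.02547j
  m=+0: Y*=-0.32339 + 0.00000j  Y=-0.39938 + 0.00000j  product 0.12915 + 0.00000j
  m=+1: Y*=-0.06541 - 0.05236j  Y=0.03313 - 0.41589j  product -0.02394 + 0.02547j
  m=+2: Y*=0.08440 + 0.37634j  Y=0.15270 + 0.02449j  product 0.00367 + 0.05953j
  m=+3: Y*=0.11652 - 0.23850j  Y=-0.00665 + 0.02734j  product 0.00575 + 0.00477j
Accumulated sum 0.10010 - 0.00000j; after 4π/(2l+1) scaling, 0.17970 - 0.00000j ⇒ P_3 = 0.179705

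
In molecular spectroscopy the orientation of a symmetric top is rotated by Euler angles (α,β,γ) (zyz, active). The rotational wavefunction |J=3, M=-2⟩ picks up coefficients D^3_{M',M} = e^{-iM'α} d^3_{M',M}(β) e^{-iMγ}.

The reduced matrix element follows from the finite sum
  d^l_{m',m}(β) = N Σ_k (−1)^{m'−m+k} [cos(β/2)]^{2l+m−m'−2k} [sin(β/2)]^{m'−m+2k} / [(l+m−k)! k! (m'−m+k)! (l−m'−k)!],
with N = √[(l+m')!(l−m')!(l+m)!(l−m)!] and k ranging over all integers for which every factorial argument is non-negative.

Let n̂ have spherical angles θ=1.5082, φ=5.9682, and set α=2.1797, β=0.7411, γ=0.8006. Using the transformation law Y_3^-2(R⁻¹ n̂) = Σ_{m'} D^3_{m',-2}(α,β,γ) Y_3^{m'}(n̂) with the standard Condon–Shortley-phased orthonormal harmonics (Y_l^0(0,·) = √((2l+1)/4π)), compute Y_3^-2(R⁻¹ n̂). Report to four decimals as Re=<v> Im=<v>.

Need the full column D^3_{m',-2} for m'=−3..3 at α=2.1797, β=0.7411, γ=0.8006.
cos(β/2)=0.932128, sin(β/2)=0.362128
d^3_{-3,-2}: single k=1 term ⇒ +0.624189;  D = -0.176285+0.598779i
d^3_{-2,-2}: k∈[0..1] ⇒ +0.655925 -0.494991 = +0.160934;  D = +0.152633-0.051019i
d^3_{-1,-2}: k∈[0..1] ⇒ -0.805825 +0.243245 = -0.562580;  D = +0.451476+0.335658i
d^3_{0,-2}: k∈[0..1] ⇒ +0.542236 -0.081839 = +0.460396;  D = -0.013996+0.460184i
d^3_{1,-2}: k∈[0..1] ⇒ -0.243245 +0.018356 = -0.224889;  D = -0.188296+0.122962i
d^3_{2,-2}: k∈[0..1] ⇒ +0.074709 -0.002255 = +0.072453;  D = -0.067193-0.027103i
d^3_{3,-2}: single k=0 term ⇒ -0.014219;  D = -0.003179-0.013859i
Y_3^{m'}(θ=1.5082,φ=5.9682) and Σ D·Y over m':
  (-0.1763+0.5988i)·(+0.2430+0.3362i)  (+0.1526-0.0510i)·(+0.0515+0.0375i)  (+0.4515+0.3357i)·(-0.3007-0.0980i)  (-0.0140+0.4602i)·(-0.0696+0.0000i)  (-0.1883+0.1230i)·(+0.3007-0.0980i)  (-0.0672-0.0271i)·(+0.0515-0.0375i)  (-0.0032-0.0139i)·(-0.2430+0.3362i)
Y_3^-2(R⁻¹ n̂) = -0.379855-0.029006i

Re=-0.3799 Im=-0.0290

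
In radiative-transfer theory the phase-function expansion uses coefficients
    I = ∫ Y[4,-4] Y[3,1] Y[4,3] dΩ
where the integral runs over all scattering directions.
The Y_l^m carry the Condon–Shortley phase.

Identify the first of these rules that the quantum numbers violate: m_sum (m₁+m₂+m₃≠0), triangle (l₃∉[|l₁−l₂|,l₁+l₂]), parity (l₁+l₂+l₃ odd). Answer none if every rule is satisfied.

azimuthal sum: -4 + 1 + 3 = 0  ✓
1 ≤ 4 ≤ 7 (triangle on l)  ✓
L = 4 + 3 + 4 = 11 (odd)  ✗

parity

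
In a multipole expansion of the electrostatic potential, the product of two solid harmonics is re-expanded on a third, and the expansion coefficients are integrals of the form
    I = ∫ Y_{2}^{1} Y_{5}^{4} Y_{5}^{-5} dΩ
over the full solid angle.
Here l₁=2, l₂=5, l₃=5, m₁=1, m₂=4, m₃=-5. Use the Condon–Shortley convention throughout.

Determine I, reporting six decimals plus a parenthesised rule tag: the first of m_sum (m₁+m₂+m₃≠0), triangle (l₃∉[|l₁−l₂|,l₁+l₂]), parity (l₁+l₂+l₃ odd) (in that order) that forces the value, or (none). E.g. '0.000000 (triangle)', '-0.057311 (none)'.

-0.187924 (none)

Checks pass: Σm=0; 12 even; l₃=5∈[3,7].
(2·2+1)(2·5+1)(2·5+1) = 605
Δ: 2! 2! 8! / 13! → 1/38610
sum: t=0:+1/2880 t=1:−1/576 t=2:+1/2880 = -1/960
3j²(2 5 5; 0 0 0) = Δ·Π!·Σ² = 10/429  (sign +1)
sum: t=1:−1/80640 = -1/80640
3j²(2 5 5; 1 4 -5) = Δ·Π!·Σ² = 9/286  (sign -1)
combine: 4πI² = 605·10/429·9/286 = 75/169
take √, sign -1: I = -0.18792404
No selection rule forces the value: the integral is nonzero (none).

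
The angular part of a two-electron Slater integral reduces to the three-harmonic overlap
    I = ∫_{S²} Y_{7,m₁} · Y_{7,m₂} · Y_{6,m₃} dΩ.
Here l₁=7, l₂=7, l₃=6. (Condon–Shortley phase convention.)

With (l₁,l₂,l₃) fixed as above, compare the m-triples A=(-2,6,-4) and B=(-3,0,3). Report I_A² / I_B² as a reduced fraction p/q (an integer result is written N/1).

9009/5120

l's match ⇒ only the (l;m) 3-j factors differ between A and B.
A: triangle coeff Δ(7,7,6) = 1/2444321880; Σ_t [7,8]: t=7:−1/174182400 t=8:+1/580608000 = -1/248832000; (3j)²=21/1615 [(7 7 6; -2 6 -4)], sign=-1
B: triangle coeff Δ(7,7,6) = 1/2444321880; Σ_t [4,7]: t=4:+1/14929920 t=5:−1/4147200 t=6:+1/8294400 t=7:−1/130636800 = -1/16329600; (3j)²=1024/138567 [(7 7 6; -3 0 3)], sign=+1
I_A²/I_B² = (21/1615)/(1024/138567) = 9009/5120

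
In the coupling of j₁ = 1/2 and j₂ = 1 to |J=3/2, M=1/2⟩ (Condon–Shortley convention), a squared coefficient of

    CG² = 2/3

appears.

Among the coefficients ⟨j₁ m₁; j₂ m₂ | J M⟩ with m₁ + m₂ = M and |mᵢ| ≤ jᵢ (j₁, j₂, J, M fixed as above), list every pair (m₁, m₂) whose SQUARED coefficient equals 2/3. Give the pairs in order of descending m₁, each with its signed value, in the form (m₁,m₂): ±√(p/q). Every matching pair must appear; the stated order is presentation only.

Admissible pairs with m₁+m₂ = M = 1/2: (-1/2,1), (1/2,0)
  (m₁,m₂)=(1/2,0): CG² = 2/3, CG = +√(2/3)   ← matches the target
  (m₁,m₂)=(-1/2,1): CG² = 1/3, CG = +√(1/3)
Pairs with CG² = 2/3: (1/2,0): +√(2/3)

(1/2,0): +√(2/3)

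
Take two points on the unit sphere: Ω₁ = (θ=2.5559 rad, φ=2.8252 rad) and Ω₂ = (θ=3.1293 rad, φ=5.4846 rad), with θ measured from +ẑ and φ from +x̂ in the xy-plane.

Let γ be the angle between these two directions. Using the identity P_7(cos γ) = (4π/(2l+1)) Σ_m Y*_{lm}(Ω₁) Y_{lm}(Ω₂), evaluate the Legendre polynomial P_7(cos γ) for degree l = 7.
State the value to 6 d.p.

-0.335489

Addition theorem: P_7(cos γ) = (4π/15) Σ_m Y*_{lm}(Ω₁) Y_{lm}(Ω₂), m = −7…7:
  term(m=-7) = 0.00000 + 0.00000j   from Y*(Ω₁)=0.00473 + 0.00631j, Y(Ω₂)=0.00000 - 0.00000j
  term(m=-6) = -0.00000 + 0.00000j   from Y*(Ω₁)=0.01431 + 0.04212j, Y(Ω₂)=-0.00000 + 0.00000j
  term(m=-5) = 0.00000 - 0.00000j   from Y*(Ω₁)=0.00170 + 0.15202j, Y(Ω₂)=-0.00000 - 0.00000j
  term(m=-4) = -0.00000 + 0.00000j   from Y*(Ω₁)=-0.10343 + 0.32827j, Y(Ω₂)=0.00000 + 0.00000j
  term(m=-3) = -0.00000 - 0.00001j   from Y*(Ω₁)=-0.28433 + 0.39692j, Y(Ω₂)=-0.00001 + 0.00001j
  term(m=-2) = 0.00019 + 0.00028j   from Y*(Ω₁)=-0.24328 + 0.17842j, Y(Ω₂)=0.00003 - 0.00113j
  term(m=-1) = 0.00988 + 0.00517j   from Y*(Ω₁)=0.21122 - 0.06915j, Y(Ω₂)=0.03502 + 0.03596j
  term(m=+0) = -0.42062 + 0.00000j   from Y*(Ω₁)=0.38580 + 0.00000j, Y(Ω₂)=-1.09024 + 0.00000j
  term(m=+1) = 0.00988 - 0.00517j   from Y*(Ω₁)=-0.21122 - 0.06915j, Y(Ω₂)=-0.03502 + 0.03596j
  term(m=+2) = 0.00019 - 0.00028j   from Y*(Ω₁)=-0.24328 - 0.17842j, Y(Ω₂)=0.00003 + 0.00113j
  term(m=+3) = -0.00000 + 0.00001j   from Y*(Ω₁)=0.28433 + 0.39692j, Y(Ω₂)=0.00001 + 0.00001j
  term(m=+4) = -0.00000 - 0.00000j   from Y*(Ω₁)=-0.10343 - 0.32827j, Y(Ω₂)=0.00000 - 0.00000j
  term(m=+5) = 0.00000 + 0.00000j   from Y*(Ω₁)=-0.00170 + 0.15202j, Y(Ω₂)=0.00000 - 0.00000j
  term(m=+6) = -0.00000 - 0.00000j   from Y*(Ω₁)=0.01431 - 0.04212j, Y(Ω₂)=-0.00000 - 0.00000j
  term(m=+7) = 0.00000 - 0.00000j   from Y*(Ω₁)=-0.00473 + 0.00631j, Y(Ω₂)=-0.00000 - 0.00000j
Accumulated sum -0.40046 - 0.00000j; after 4π/(2l+1) scaling, -0.33549 - 0.00000j ⇒ P_7 = -0.335489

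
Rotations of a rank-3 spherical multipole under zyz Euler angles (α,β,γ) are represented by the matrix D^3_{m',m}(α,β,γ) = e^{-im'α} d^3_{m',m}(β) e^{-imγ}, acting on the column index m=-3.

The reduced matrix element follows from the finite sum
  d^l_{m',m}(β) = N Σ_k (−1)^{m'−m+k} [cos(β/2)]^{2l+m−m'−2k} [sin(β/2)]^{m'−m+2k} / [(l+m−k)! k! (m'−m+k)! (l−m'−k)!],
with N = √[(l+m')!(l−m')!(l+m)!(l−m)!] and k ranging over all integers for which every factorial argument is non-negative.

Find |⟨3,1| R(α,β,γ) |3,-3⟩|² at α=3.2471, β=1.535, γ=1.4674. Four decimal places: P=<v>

First d^3_{1,-3}(β=1.5350), then the phase factors e^{-i(1)α} and e^{-i(-3)γ}:
With c≡cos(β/2)=0.719649 and s≡sin(β/2)=0.694338, N=[24·2·1·720]^{1/2}=185.903201
Admissible k: 0..0 (factorial args all ≥0)
  k=0: (−1)^4·185.9032/(48)·0.7196^2·0.6943^4 = +0.466199
d^3_{1,-3}(1.5350) = +0.466199
|D^3_{1,-3}|² = |d^3_{1,-3}(β)|² = (+0.466199)² = 0.217341 (the z-rotation phases have unit modulus)

P=0.2173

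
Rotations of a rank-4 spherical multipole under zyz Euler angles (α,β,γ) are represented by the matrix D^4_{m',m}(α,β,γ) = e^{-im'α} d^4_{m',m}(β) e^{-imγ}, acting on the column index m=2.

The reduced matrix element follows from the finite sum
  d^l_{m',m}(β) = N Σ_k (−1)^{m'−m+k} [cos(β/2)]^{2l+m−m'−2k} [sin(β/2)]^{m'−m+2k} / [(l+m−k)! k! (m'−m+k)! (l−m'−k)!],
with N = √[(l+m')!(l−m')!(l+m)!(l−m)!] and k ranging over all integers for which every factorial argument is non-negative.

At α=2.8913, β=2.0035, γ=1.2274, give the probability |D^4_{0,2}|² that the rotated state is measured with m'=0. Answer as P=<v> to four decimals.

Split into d^4_{0,2}(β=2.0035) × two z-phases.
c=cos(2.003500/2)=0.538829, s=sin(2.003500/2)=0.842415; N=√[24·24·720·2]=910.735966
k∈{2,3,4} keeps every argument non-negative
  k=2: (−1)^0·910.7360/(96)·0.5388^6·0.8424^2 = +0.164770
  k=3: (−1)^1·910.7360/(36)·0.5388^4·0.8424^4 = -1.073985
  k=4: (−1)^2·910.7360/(96)·0.5388^2·0.8424^6 = +0.984420
d^4_{0,2}(2.0035) = +0.164770 -1.073985 +0.984420 = +0.075205
|D^4_{0,2}|² = |d^4_{0,2}(β)|² = (+0.075205)² = 0.005656 (the z-rotation phases have unit modulus)

P=0.0057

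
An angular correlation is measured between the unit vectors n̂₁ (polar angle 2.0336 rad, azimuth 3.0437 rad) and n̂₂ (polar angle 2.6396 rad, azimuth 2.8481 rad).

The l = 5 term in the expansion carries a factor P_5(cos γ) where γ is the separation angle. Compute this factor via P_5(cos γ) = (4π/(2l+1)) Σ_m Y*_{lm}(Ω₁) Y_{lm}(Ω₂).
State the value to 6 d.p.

-0.379265

Expand P_5 via completeness: Σ_{m} conj(Y_{5,m}) at Ω₁ times Y_{5,m} at Ω₂ —
  m=-5: (-0.234984+0.125176i) × (-0.001235-0.011908i) = +0.001781+0.002644i  (running Σ = +0.001781+0.002644i)
  m=-4: (-0.388287+0.160321i) × (-0.026657-0.063611i) = +0.020549+0.020426i  (running Σ = +0.022329+0.023069i)
  m=-3: (-0.188350+0.056961i) × (-0.145194-0.175807i) = +0.037362+0.024843i  (running Σ = +0.059691+0.047912i)
  m=-2: (+0.238904-0.047381i) × (-0.373870-0.248698i) = -0.101103-0.041701i  (running Σ = -0.041412+0.006211i)
  m=-1: (+0.272728-0.026784i) × (-0.389888-0.117832i) = -0.109489-0.021693i  (running Σ = -0.150901-0.015482i)
  m=0: (-0.185371-0.000000i) × (+0.162849+0.000000i) = -0.030187-0.000000i  (running Σ = -0.181089-0.015482i)
  m=1: (-0.272728-0.026784i) × (+0.389888-0.117832i) = -0.109489+0.021693i  (running Σ = -0.290578+0.006211i)
  m=2: (+0.238904+0.047381i) × (-0.373870+0.248698i) = -0.101103+0.041701i  (running Σ = -0.391681+0.047912i)
  m=3: (+0.188350+0.056961i) × (+0.145194-0.175807i) = +0.037362-0.024843i  (running Σ = -0.354319+0.023069i)
  m=4: (-0.388287-0.160321i) × (-0.026657+0.063611i) = +0.020549-0.020426i  (running Σ = -0.333771+0.002644i)
  m=5: (+0.234984+0.125176i) × (+0.001235-0.011908i) = +0.001781-0.002644i  (running Σ = -0.331990+0.000000i)
Accumulated sum -0.331990+0.000000i; after 4π/(2l+1) scaling, -0.379265+0.000000i ⇒ P_5 = -0.379265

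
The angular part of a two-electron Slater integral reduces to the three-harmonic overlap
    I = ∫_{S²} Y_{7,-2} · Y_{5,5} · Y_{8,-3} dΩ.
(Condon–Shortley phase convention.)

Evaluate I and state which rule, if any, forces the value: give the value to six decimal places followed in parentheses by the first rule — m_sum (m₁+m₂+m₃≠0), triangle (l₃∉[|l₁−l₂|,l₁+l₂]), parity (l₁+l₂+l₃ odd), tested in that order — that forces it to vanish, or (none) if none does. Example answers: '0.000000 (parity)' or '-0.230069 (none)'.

Checks pass: Σm=0; 20 even; l₃=8∈[2,12].
(2·7+1)(2·5+1)(2·8+1) = 2805
Δ: 4! 10! 6! / 21! → 1/814773960
sum: t=0:+1/87091200 t=1:−1/4976640 t=2:+1/2073600 t=3:−1/4976640 t=4:+1/87091200 = 1/9676800
3j²(7 5 8; 0 0 0) = Δ·Π!·Σ² = 360/46189  (sign +1)
sum: t=4:+1/248832000 = 1/248832000
3j²(7 5 8; -2 5 -3) = Δ·Π!·Σ² = 63/4199  (sign -1)
combine: 4πI² = 2805·360/46189·63/4199 = 340200/1037153
take √, sign -1: I = -0.16156259
No selection rule forces the value: the integral is nonzero (none).

-0.161563 (none)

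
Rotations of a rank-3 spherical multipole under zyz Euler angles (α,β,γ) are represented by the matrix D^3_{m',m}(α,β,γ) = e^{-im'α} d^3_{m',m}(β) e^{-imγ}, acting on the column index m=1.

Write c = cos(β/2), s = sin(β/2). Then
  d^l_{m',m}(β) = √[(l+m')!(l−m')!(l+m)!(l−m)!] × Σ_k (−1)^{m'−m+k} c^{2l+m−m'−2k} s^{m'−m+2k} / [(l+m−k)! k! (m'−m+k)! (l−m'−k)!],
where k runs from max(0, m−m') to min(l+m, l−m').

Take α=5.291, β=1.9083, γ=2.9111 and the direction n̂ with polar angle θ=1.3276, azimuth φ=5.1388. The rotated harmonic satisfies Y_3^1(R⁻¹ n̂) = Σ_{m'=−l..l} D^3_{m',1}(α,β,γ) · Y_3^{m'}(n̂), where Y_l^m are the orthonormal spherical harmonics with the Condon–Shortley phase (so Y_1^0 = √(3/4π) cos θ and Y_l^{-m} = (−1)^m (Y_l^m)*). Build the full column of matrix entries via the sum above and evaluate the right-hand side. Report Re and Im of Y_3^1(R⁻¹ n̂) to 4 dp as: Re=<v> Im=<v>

Re=-0.3865 Im=-0.2083

Need the full column D^3_{m',1} for m'=−3..3 at α=5.2910, β=1.9083, γ=2.9111.
cos(β/2)=0.578302, sin(β/2)=0.815822
d^3_{-3,1}: single k=4 term ⇒ +0.573771;  D = +0.529471+0.221072i
d^3_{-2,1}: k∈[3..4] ⇒ +0.664174 -0.660896 = +0.003278;  D = +0.000597+0.003223i
d^3_{-1,1}: k∈[2..4] ⇒ +0.446645 -1.185176 +0.294832 = -0.443699;  D = +0.321091-0.306218i
d^3_{0,1}: k∈[1..3] ⇒ +0.182794 -1.091350 +0.723976 = -0.184580;  D = +0.179699+0.042169i
d^3_{1,1}: k∈[0..2] ⇒ +0.037405 -0.595527 +0.888882 = +0.330760;  D = -0.112832-0.310920i
d^3_{2,1}: k∈[0..1] ⇒ -0.166867 +0.664174 = +0.497307;  D = +0.298609-0.397677i
d^3_{3,1}: single k=0 term ⇒ +0.288308;  D = +0.287691+0.018858i
Y_3^{m'}(θ=1.3276,φ=5.1388) and Σ D·Y over m':
  (+0.5295+0.2211i)·(-0.3654-0.1097i)  (+0.0006+0.0032i)·(-0.1525+0.1746i)  (+0.3211-0.3062i)·(-0.0921-0.2028i)  (+0.1797+0.0422i)·(-0.2435+0.0000i)  (-0.1128-0.3109i)·(+0.0921-0.2028i)  (+0.2986-0.3977i)·(-0.1525-0.1746i)  (+0.2877+0.0189i)·(+0.3654-0.1097i)
Y_3^1(R⁻¹ n̂) = -0.386539-0.208293i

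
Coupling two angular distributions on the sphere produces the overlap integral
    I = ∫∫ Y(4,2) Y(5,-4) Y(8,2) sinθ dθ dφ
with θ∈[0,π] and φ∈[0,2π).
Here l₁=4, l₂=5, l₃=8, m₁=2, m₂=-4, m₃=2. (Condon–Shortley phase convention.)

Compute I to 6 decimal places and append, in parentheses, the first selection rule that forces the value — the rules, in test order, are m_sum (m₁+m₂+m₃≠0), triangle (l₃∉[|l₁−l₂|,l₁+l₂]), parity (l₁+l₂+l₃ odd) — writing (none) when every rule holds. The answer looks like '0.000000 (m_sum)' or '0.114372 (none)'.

Σlᵢ=17 odd — θ-integrand is odd under cosθ→−cosθ; I=0

0.000000 (parity)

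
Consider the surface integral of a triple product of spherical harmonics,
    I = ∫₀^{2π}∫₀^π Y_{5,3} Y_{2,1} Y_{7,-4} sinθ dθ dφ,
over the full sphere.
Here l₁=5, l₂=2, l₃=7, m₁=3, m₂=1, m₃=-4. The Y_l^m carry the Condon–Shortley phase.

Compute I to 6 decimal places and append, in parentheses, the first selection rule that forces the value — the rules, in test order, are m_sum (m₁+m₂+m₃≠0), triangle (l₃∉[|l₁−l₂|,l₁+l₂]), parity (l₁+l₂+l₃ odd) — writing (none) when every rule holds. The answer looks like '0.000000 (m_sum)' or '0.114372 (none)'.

Checks pass: Σm=0; 14 even; l₃=7∈[3,7].
(2·5+1)(2·2+1)(2·7+1) = 825
Δ: 0! 10! 4! / 15! → 1/15015
sum: t=0:+1/57600 = 1/57600
3j²(5 2 7; 0 0 0) = Δ·Π!·Σ² = 21/715  (sign -1)
sum: t=0:+1/483840 = 1/483840
3j²(5 2 7; 3 1 -4) = Δ·Π!·Σ² = 3/91  (sign -1)
combine: 4πI² = 825·21/715·3/91 = 135/169
take √, sign +1: I = 0.25212656
No selection rule forces the value: the integral is nonzero (none).

0.252127 (none)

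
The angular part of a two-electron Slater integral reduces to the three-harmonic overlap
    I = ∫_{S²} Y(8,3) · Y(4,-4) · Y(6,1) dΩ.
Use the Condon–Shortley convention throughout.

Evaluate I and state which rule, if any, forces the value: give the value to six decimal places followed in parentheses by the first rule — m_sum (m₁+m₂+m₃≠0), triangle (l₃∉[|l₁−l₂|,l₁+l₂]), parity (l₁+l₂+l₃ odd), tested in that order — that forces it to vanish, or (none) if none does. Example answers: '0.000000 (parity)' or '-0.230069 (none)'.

0.141966 (none)

m-sum 0 ✓  L=18 even ✓  4≤6≤12 ✓
Π(2lᵢ+1) = 17×9×13 = 1989
triangle coeff Δ(8,4,6) = 1/23279256
Σ_t [2,4]: t=2:+1/1658880 t=3:−1/518400 t=4:+1/1658880 = -1/1382400
(3j)²=504/46189 [(8 4 6; 0 0 0)], sign=-1
Σ_t [0,0]: t=0:+1/20736000 = 1/20736000
(3j)²=49/4199 [(8 4 6; 3 -4 1)], sign=-1
⇒ 4πI² = 222264/877591
I = (+1)√(222264/877591/(4π)) = 0.14196574
No selection rule forces the value: the integral is nonzero (none).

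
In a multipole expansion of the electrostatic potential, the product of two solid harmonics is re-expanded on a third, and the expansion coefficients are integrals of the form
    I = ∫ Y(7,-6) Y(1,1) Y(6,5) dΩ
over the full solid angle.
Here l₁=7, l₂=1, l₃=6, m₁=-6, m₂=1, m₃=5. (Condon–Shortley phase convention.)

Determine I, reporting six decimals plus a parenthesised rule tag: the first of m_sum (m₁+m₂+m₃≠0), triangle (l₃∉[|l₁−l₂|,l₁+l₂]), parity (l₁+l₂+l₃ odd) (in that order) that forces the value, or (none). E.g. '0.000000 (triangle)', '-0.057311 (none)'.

Checks pass: Σm=0; 14 even; l₃=6∈[6,8].
(2·7+1)(2·1+1)(2·6+1) = 585
Δ: 2! 12! 0! / 15! → 1/1365
sum: t=1:−1/518400 = -1/518400
3j²(7 1 6; 0 0 0) = Δ·Π!·Σ² = 7/195  (sign -1)
sum: t=2:+1/79833600 = 1/79833600
3j²(7 1 6; -6 1 5) = Δ·Π!·Σ² = 2/35  (sign -1)
combine: 4πI² = 585·7/195·2/35 = 6/5
take √, sign +1: I = 0.30901936
No selection rule forces the value: the integral is nonzero (none).

0.309019 (none)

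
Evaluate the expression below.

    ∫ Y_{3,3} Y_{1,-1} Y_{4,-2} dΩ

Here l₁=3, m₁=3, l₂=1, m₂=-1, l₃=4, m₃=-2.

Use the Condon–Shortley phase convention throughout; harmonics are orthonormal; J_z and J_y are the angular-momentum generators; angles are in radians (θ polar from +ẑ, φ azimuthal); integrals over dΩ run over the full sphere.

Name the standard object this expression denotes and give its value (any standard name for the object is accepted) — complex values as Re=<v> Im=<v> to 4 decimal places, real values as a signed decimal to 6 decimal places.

Gaunt coefficient, +0.061558

This is a Gaunt coefficient — the integral of a triple product of spherical harmonics over the sphere.
Checks pass: Σm=0; 8 even; l₃=4∈[2,4].
(2·3+1)(2·1+1)(2·4+1) = 189
Δ: 0! 6! 2! / 9! → 1/252
sum: t=0:+1/36 = 1/36
3j²(3 1 4; 0 0 0) = Δ·Π!·Σ² = 4/63  (sign +1)
sum: t=0:+1/1440 = 1/1440
3j²(3 1 4; 3 -1 -2) = Δ·Π!·Σ² = 1/252  (sign +1)
combine: 4πI² = 189·4/63·1/252 = 1/21
take √, sign +1: I = 0.06155813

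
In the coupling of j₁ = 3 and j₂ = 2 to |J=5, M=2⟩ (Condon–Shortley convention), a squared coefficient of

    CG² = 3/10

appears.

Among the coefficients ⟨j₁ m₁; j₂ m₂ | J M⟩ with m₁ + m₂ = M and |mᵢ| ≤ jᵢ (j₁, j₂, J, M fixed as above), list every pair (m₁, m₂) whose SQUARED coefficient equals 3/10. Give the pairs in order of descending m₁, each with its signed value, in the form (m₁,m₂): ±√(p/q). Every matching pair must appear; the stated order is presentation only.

Admissible pairs with m₁+m₂ = M = 2: (0,2), (1,1), (2,0), (3,-1)
  (m₁,m₂)=(3,-1): CG² = 1/30, CG = +√(1/30)
  (m₁,m₂)=(2,0): CG² = 3/10, CG = +√(3/10)   ← matches the target
  (m₁,m₂)=(1,1): CG² = 1/2, CG = +√(1/2)
  (m₁,m₂)=(0,2): CG² = 1/6, CG = +√(1/6)
Pairs with CG² = 3/10: (2,0): +√(3/10)

(2,0): +√(3/10)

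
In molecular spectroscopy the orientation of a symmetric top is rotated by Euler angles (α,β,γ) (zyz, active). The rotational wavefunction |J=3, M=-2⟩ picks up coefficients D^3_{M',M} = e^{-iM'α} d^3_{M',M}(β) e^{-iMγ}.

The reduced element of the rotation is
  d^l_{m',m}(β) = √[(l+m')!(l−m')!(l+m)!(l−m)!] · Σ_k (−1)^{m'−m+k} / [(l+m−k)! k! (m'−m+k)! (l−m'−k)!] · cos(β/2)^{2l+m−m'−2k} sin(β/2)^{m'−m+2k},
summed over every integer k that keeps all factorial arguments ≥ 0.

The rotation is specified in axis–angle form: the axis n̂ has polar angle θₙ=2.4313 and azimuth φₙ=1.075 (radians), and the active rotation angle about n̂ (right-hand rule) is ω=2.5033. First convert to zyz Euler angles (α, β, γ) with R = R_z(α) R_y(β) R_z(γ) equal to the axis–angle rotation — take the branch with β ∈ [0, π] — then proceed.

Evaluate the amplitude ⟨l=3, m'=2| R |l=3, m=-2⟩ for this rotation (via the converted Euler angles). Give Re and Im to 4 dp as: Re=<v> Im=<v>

Axis–angle → zyz. n̂ = (sinθₙcosφₙ, sinθₙsinφₙ, cosθₙ) = (+0.310204, +0.573542, -0.758171), ω = 2.5033.
R = I cosω + sinω [n̂]ₓ + (1−cosω) n̂n̂ᵀ gives
  R = [-0.629607, +0.772538, -0.082340; -0.130936, -0.209980, -0.968898; -0.765801, -0.599244, +0.233358]
β = atan2(√(R₁₃²+R₂₃²), R₃₃) = 1.335267; α = atan2(R₂₃, R₁₃) mod 2π = 4.627610; γ = atan2(R₃₂, −R₃₁) mod 2π = 5.619203
First d^3_{2,-2}(β=1.3353), then the phase factors e^{-i(2)α} and e^{-i(-2)γ}:
Half-angle: c=0.785289, s=0.619129. N=√(120·1·1·120)=120.000000
The bounds max(0,m−m')=0 and min(l+m,l−m')=1 give 2 terms
  k=0: (−1)^4·120.0000/(24)·0.7853^2·0.6191^4 = +0.453059
  k=1: (−1)^5·120.0000/(120)·0.7853^0·0.6191^6 = -0.056323
d^3_{2,-2}(1.3353) = +0.453059 -0.056323 = +0.396735
D = (-0.985659-0.168747i)·(+0.396735)·(+0.240452-0.970661i) = -0.159011+0.363475i

Re=-0.1590 Im=0.3635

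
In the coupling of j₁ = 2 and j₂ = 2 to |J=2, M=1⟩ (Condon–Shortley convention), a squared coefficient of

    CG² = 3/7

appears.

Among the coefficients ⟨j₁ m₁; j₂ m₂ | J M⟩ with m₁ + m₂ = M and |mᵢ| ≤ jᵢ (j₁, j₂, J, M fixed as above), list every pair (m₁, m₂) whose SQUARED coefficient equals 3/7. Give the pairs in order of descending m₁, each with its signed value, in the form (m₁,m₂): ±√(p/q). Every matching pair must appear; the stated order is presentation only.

Admissible pairs with m₁+m₂ = M = 1: (-1,2), (0,1), (1,0), (2,-1)
  (m₁,m₂)=(2,-1): CG² = 3/7, CG = +√(3/7)   ← matches the target
  (m₁,m₂)=(1,0): CG² = 1/14, CG = −√(1/14)
  (m₁,m₂)=(0,1): CG² = 1/14, CG = −√(1/14)
  (m₁,m₂)=(-1,2): CG² = 3/7, CG = +√(3/7)   ← matches the target
Pairs with CG² = 3/7: (2,-1): +√(3/7); (-1,2): +√(3/7)

(2,-1): +√(3/7); (-1,2): +√(3/7)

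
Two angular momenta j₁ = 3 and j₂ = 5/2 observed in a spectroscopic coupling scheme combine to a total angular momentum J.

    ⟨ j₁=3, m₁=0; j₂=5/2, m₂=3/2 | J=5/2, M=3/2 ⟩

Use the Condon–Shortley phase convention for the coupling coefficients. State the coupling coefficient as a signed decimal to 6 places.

√[6·3!3!2!/9! · 3!3!4!1!4!1!] = √(864/35)
  +(−1)^2/∏(2,1,1,2,2,0)! = 1/8  (running 1/8)
  +(−1)^3/∏(3,0,0,1,3,1)! = -1/36  (running 7/72)
⟨..|..⟩ = √(864/35)·(7/72) = +0.483046

+√(7/30) = +0.483046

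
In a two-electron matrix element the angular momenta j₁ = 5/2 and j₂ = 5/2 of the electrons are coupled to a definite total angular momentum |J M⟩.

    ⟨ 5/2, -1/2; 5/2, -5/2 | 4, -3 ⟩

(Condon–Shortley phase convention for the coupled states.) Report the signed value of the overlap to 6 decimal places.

+0.707107  (= +√(1/2))

j₁+j₂−J=1  J+j₁−j₂=4  J−j₁+j₂=4  j₁+j₂+J+1=10
(j₁±m₁, j₂±m₂, J±M) = (2,3,0,5,1,7)
P² = 10368
sum k=0..0:
  [0] +1/144 = 1/144
S = 1/144
C² = P²·S² = 1/2 ; C = +0.707107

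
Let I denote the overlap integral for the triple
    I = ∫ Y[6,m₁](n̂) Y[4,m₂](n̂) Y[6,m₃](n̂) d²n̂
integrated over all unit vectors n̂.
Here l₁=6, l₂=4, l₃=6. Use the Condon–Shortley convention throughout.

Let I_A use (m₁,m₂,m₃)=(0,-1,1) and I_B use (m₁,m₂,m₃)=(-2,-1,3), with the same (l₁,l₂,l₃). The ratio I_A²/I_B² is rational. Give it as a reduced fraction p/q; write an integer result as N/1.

Same 6,4,6: normalisation and zero-m 3j drop out of the ratio.
A: Δ: 4! 8! 4! / 17! → 1/15315300; sum: t=0:+1/207360 t=1:−1/17280 t=2:+1/13824 t=3:−1/103680 = 1/103680; 3j²(6 4 6; 0 -1 1) = Δ·Π!·Σ² = 10/7293  (sign -1)
B: Δ: 4! 8! 4! / 17! → 1/15315300; sum: t=0:+1/5806080 t=1:−1/120960 t=2:+1/34560 t=3:−1/103680 = 13/1161216; 3j²(6 4 6; -2 -1 3) = Δ·Π!·Σ² = 65/5236  (sign -1)
I_A²/I_B² = (10/7293)/(65/5236) = 56/507

56/507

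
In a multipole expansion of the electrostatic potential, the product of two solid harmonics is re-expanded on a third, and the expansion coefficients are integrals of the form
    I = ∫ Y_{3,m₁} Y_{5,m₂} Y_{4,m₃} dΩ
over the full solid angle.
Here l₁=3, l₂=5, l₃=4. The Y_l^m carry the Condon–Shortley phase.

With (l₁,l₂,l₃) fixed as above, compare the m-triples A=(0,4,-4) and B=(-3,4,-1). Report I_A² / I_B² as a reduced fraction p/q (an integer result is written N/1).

56/45

Shared (l₁,l₂,l₃)=(3,5,4): N and (l;000)² cancel in I_A²/I_B².
A: Δ = 4!·2!·6!/13! = 1/180180; Racah Σ t=3..3: t=3:−1/8640 = -1/8640; ⇒ 3j(3 5 4; 0 4 -4)² = 28/715, sgn -1
B: Δ = 4!·2!·6!/13! = 1/180180; Racah Σ t=4..4: t=4:+1/5760 = 1/5760; ⇒ 3j(3 5 4; -3 4 -1)² = 9/286, sgn -1
I_A²/I_B² = (28/715)/(9/286) = 56/45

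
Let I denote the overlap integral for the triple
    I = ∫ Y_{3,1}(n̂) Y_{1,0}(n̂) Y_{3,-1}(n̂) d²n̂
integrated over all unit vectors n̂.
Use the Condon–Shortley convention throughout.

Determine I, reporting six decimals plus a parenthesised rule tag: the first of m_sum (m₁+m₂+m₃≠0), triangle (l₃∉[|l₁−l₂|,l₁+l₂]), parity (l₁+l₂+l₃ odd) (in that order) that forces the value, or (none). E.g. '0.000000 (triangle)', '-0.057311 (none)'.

0.000000 (parity)

l₁+l₂+l₃=7 is odd: 3j(l;000)=0 ⇒ I=0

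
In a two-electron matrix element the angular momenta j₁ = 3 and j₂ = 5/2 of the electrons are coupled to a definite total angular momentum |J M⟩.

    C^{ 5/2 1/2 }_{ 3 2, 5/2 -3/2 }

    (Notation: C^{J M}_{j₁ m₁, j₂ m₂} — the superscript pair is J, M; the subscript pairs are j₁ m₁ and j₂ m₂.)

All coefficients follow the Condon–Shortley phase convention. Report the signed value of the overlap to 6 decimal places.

triangle: 3!·3!·2!/9! = 72/362880
(j±m)!: 5!·1!·1!·4!·3!·2! = 34560
prefactor² = (2J+1)·Δ·N² = 288/7
  k=0: +1/(0!·3!·1!·1!·2!·1!) = 1/12
  k=1: −1/(1!·2!·0!·0!·3!·2!) = -1/24
Σ = 1/24  ⇒  CG² = 288/7·(1/24)² = 1/14
CG = +√(1/14) = +0.267261

+0.267261  (= +√(1/14))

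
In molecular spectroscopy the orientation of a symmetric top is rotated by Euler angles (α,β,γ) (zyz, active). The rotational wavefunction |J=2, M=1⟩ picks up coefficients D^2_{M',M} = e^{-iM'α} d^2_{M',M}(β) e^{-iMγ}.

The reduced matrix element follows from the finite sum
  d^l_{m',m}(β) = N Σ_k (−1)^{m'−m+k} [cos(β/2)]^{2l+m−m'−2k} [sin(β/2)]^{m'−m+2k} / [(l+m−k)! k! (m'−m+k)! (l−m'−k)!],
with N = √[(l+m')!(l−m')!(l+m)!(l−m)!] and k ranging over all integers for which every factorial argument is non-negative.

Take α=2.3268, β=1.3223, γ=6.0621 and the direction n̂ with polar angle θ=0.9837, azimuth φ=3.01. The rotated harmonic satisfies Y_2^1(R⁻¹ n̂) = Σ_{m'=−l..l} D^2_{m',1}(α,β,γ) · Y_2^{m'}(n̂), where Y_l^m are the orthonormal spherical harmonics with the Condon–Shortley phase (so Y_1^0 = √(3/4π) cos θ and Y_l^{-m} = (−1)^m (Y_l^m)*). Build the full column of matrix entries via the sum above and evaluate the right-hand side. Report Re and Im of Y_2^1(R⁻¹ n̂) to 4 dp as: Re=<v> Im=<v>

Re=0.2851 Im=-0.2531

Need the full column D^2_{m',1} for m'=−2..2 at α=2.3268, β=1.3223, γ=6.0621.
cos(β/2)=0.789287, sin(β/2)=0.614025
d^2_{-2,1}: single k=3 term ⇒ +0.365446;  D = +0.059050-0.360643i
d^2_{-1,1}: k∈[2..3] ⇒ +0.704633 -0.142149 = +0.562484;  D = -0.466227+0.314675i
d^2_{0,1}: k∈[1..2] ⇒ +0.739547 -0.447578 = +0.291969;  D = +0.284863+0.064026i
d^2_{1,1}: k∈[0..1] ⇒ +0.388096 -0.704633 = -0.316537;  D = +0.161361+0.272320i
d^2_{2,1}: single k=0 term ⇒ -0.603838;  D = +0.166801-0.580342i
Y_2^{m'}(θ=0.9837,φ=3.01) and Σ D·Y over m':
  (+0.0591-0.3606i)·(+0.2585+0.0697i)  (-0.4662+0.3147i)·(-0.3532-0.0468i)  (+0.2849+0.0640i)·(-0.0251+0.0000i)  (+0.1614+0.2723i)·(+0.3532-0.0468i)  (+0.1668-0.5803i)·(+0.2585-0.0697i)
Y_2^1(R⁻¹ n̂) = +0.285061-0.253085i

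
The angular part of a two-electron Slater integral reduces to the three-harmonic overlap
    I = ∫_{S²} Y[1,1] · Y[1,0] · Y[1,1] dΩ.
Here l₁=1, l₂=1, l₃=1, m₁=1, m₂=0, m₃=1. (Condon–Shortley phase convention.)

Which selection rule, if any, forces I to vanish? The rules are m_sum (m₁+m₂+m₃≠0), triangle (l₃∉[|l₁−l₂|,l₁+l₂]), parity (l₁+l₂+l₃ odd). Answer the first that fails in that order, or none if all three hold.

m_sum

azimuthal sum: 1 + 0 + 1 = 2  ✗
0 ≤ 1 ≤ 2 (triangle on l)
L = 1 + 1 + 1 = 3 (odd)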